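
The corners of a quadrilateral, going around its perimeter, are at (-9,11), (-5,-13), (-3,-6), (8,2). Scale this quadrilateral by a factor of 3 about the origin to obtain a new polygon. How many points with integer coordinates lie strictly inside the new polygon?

1390

Using the shoelace formula, 2A = |[(-9)·(-13) − (-5)·11] + [(-5)·(-6) − (-3)·(-13)] + [(-3)·2 − 8·(-6)] + [8·11 − (-9)·2]| = 311, so the area is 155.5.
Summing gcd(|Δx|,|Δy|) over the edges gives the boundary count: gcd(4,24) + gcd(2,7) + gcd(11,8) + gcd(17,9) = 4+1+1+1 = 7.
Scaling by 3 multiplies the area by 3² = 9 (so the new area is 1399.5) and multiplies the boundary lattice-point count by 3, giving 21.
By Pick's theorem, the interior count of the dilated polygon is 1399.5 − 21/2 + 1 = 1390.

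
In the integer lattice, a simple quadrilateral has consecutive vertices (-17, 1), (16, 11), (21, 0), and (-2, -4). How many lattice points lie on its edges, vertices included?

8

Summing gcd(|Δx|,|Δy|) over the edges gives the boundary count: gcd(33,10) + gcd(5,11) + gcd(23,4) + gcd(15,5) = 1+1+1+5 = 8.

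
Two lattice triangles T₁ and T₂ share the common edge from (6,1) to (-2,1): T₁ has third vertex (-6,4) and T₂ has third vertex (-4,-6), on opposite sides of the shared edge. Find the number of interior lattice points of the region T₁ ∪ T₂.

38

The union is the simple quadrilateral with vertices (6,1), (-6,4), (-2,1), (-4,-6) in order.
Using the shoelace formula, 2A = |(6·4 − (-6)·1) + ((-6)·1 − (-2)·4) + ((-2)·(-6) − (-4)·1) + ((-4)·1 − 6·(-6))| = 80, so the area is 40.
Along each edge there are gcd(|Δx|,|Δy|)+1 lattice points, so counting each shared vertex once the boundary has gcd(12,3) + gcd(4,3) + gcd(2,7) + gcd(10,7) = 3+1+1+1 = 6.
By Pick's theorem I = A − B/2 + 1 = 40 − 6/2 + 1 = 38.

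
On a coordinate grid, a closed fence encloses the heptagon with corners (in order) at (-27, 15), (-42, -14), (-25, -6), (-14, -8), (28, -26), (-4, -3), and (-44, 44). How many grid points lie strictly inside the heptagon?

818

Using the shoelace formula, 2A = |((-27)·(-14) − (-42)·15) + ((-42)·(-6) − (-25)·(-14)) + ((-25)·(-8) − (-14)·(-6)) + ((-14)·(-26) − 28·(-8)) + (28·(-3) − (-4)·(-26)) + ((-4)·44 − (-44)·(-3)) + ((-44)·15 − (-27)·44)| = 1646, so the area is 823.
The number of boundary lattice points is Σ gcd(|Δx|,|Δy|) = gcd(15,29) + gcd(17,8) + gcd(11,2) + gcd(42,18) + gcd(32,23) + gcd(40,47) + gcd(17,29) = 1+1+1+6+1+1+1 = 12.
By Pick's theorem A = I + B/2 − 1, so I = 823 − 12/2 + 1 = 818.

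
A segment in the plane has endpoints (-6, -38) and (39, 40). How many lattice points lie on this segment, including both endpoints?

4

The number of lattice points on a segment between lattice points is gcd(|Δx|,|Δy|) + 1 = gcd(45,78) + 1 = 3 + 1 = 4.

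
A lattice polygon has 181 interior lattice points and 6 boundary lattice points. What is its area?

Pick's theorem states A = I + B/2 − 1, so A = 181 + 6/2 − 1 = 183.

183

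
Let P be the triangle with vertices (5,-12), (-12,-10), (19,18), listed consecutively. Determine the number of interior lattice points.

Using the shoelace formula, 2A = |[5·(-10) − (-12)·(-12)] + [(-12)·18 − 19·(-10)] + [19·(-12) − 5·18]| = 538, so the area is 269.
Along each edge there are gcd(|Δx|,|Δy|)+1 lattice points, so counting each shared vertex once the boundary has gcd(17,2) + gcd(31,28) + gcd(14,30) = 1+1+2 = 4.
By Pick's theorem A = I + B/2 − 1, so I = 269 − 4/2 + 1 = 268.

268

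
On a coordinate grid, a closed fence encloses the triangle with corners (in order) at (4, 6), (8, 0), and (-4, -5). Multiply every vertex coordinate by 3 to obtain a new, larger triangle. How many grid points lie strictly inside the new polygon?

By the shoelace formula, twice the signed area is |[4·0 − 8·6] + [8·(-5) − (-4)·0] + [(-4)·6 − 4·(-5)]| = 92, so the area is 46.
Along each edge there are gcd(|Δx|,|Δy|)+1 lattice points, so counting each shared vertex once the boundary has gcd(4,6) + gcd(12,5) + gcd(8,11) = 2+1+1 = 4.
Scaling by 3 multiplies the area by 3² = 9 (so the new area is 414) and multiplies the boundary lattice-point count by 3, giving 12.
By Pick's theorem, the interior count of the dilated polygon is 414 − 12/2 + 1 = 409.

409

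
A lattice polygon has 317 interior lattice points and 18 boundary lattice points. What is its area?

325

Pick's theorem states A = I + B/2 − 1, so A = 317 + 18/2 − 1 = 325.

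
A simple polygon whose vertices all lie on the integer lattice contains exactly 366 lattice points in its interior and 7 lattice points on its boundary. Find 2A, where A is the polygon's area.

737

Pick's theorem states A = I + B/2 − 1, so A = 366 + 7/2 − 1 = 737/2.
Hence 2A = 737.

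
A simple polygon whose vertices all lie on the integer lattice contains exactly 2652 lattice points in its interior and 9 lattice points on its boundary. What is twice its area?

5311

Pick's theorem states A = I + B/2 − 1, so A = 2652 + 9/2 − 1 = 5311/2.
Hence 2A = 5311.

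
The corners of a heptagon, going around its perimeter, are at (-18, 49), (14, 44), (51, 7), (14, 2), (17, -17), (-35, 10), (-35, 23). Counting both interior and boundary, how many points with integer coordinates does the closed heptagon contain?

By the shoelace formula, twice the signed area is |((-18)·44 − 14·49) + (14·7 − 51·44) + (51·2 − 14·7) + (14·(-17) − 17·2) + (17·10 − (-35)·(-17)) + ((-35)·23 − (-35)·10) + ((-35)·49 − (-18)·23)| = 6073, so the area is 6073/2.
The number of boundary lattice points is Σ gcd(|Δx|,|Δy|) = gcd(32,5) + gcd(37,37) + gcd(37,5) + gcd(3,19) + gcd(52,27) + gcd(0,13) + gcd(17,26) = 1+37+1+1+1+13+1 = 55.
Pick's theorem gives I = A − B/2 + 1 = 6073/2 − 55/2 + 1 = 3010, so the closed region contains I + B = 3010 + 55 = 3065 lattice points.

3065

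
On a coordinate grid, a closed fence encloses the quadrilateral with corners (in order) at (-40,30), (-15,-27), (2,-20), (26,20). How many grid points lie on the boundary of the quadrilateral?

The number of boundary lattice points is Σ gcd(|Δx|,|Δy|) = gcd(25,57) + gcd(17,7) + gcd(24,40) + gcd(66,10) = 1+1+8+2 = 12.

12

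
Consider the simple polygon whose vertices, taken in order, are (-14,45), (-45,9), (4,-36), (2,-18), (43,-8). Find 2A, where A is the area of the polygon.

6064

The shoelace formula gives twice the area as |((-14)·9 − (-45)·45) + ((-45)·(-36) − 4·9) + (4·(-18) − 2·(-36)) + (2·(-8) − 43·(-18)) + (43·45 − (-14)·(-8))| = 6064, so the area is 3032.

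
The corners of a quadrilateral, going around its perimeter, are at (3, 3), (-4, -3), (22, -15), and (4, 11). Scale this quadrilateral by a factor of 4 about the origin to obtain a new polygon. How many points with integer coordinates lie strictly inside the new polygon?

3269

Using the shoelace formula, 2A = |(3·(-3) − (-4)·3) + ((-4)·(-15) − 22·(-3)) + (22·11 − 4·(-15)) + (4·3 − 3·11)| = 410, so the area is 205.
The number of boundary lattice points is Σ gcd(|Δx|,|Δy|) = gcd(7,6) + gcd(26,12) + gcd(18,26) + gcd(1,8) = 1+2+2+1 = 6.
Scaling by 4 multiplies the area by 4² = 16 (so the new area is 3280) and multiplies the boundary lattice-point count by 4, giving 24.
By Pick's theorem, the interior count of the dilated polygon is 3280 − 24/2 + 1 = 3269.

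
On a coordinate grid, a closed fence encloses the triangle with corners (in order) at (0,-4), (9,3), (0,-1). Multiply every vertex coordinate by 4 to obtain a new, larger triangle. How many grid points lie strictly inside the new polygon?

By the shoelace formula, twice the signed area is |(0·3 − 9·(-4)) + (9·(-1) − 0·3) + (0·(-4) − 0·(-1))| = 27, so the area is 13.5.
Summing gcd(|Δx|,|Δy|) over the edges gives the boundary count: gcd(9,7) + gcd(9,4) + gcd(0,3) = 1+1+3 = 5.
Scaling by 4 multiplies the area by 4² = 16 (so the new area is 216) and multiplies the boundary lattice-point count by 4, giving 20.
By Pick's theorem, the interior count of the dilated polygon is 216 − 20/2 + 1 = 207.

207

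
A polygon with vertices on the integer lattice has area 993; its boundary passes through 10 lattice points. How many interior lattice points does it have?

From Pick's theorem, I = A − B/2 + 1 = 993 − 10/2 + 1 = 989.

989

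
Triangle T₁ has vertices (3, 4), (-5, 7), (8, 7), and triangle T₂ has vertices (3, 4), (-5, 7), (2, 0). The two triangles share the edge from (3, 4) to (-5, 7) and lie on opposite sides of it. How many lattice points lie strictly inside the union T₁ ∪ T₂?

The union is the simple quadrilateral with vertices (3, 4), (8, 7), (-5, 7), (2, 0) in order.
Using the shoelace formula, 2A = |(3·7 − 8·4) + (8·7 − (-5)·7) + ((-5)·0 − 2·7) + (2·4 − 3·0)| = 74, so the area is 37.
Summing gcd(|Δx|,|Δy|) over the edges gives the boundary count: gcd(5,3) + gcd(13,0) + gcd(7,7) + gcd(1,4) = 1+13+7+1 = 22.
By Pick's theorem I = A − B/2 + 1 = 37 − 22/2 + 1 = 27.

27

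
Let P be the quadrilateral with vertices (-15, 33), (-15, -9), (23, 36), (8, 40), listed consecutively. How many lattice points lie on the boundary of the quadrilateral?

Summing gcd(|Δx|,|Δy|) over the edges gives the boundary count: gcd(0,42) + gcd(38,45) + gcd(15,4) + gcd(23,7) = 42+1+1+1 = 45.

45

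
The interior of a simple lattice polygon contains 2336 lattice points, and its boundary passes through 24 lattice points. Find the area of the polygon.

Pick's theorem states A = I + B/2 − 1, so A = 2336 + 24/2 − 1 = 2347.

2347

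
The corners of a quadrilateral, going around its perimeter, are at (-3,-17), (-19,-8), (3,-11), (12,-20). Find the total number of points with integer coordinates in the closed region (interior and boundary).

Using the shoelace formula, 2A = |[(-3)·(-8) − (-19)·(-17)] + [(-19)·(-11) − 3·(-8)] + [3·(-20) − 12·(-11)] + [12·(-17) − (-3)·(-20)]| = 258, so the area is 129.
The number of boundary lattice points is Σ gcd(|Δx|,|Δy|) = gcd(16,9) + gcd(22,3) + gcd(9,9) + gcd(15,3) = 1+1+9+3 = 14.
Pick's theorem gives I = A − B/2 + 1 = 129 − 14/2 + 1 = 123, so the closed region contains I + B = 123 + 14 = 137 lattice points.

137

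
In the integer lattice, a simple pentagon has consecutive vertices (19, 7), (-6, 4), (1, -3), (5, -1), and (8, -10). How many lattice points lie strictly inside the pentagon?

The shoelace formula gives twice the area as |(19·4 − (-6)·7) + ((-6)·(-3) − 1·4) + (1·(-1) − 5·(-3)) + (5·(-10) − 8·(-1)) + (8·7 − 19·(-10))| = 350, so the area is 175.
Along each edge there are gcd(|Δx|,|Δy|)+1 lattice points, so counting each shared vertex once the boundary has gcd(25,3) + gcd(7,7) + gcd(4,2) + gcd(3,9) + gcd(11,17) = 1+7+2+3+1 = 14.
By Pick's theorem A = I + B/2 − 1, so I = 175 − 14/2 + 1 = 169.

169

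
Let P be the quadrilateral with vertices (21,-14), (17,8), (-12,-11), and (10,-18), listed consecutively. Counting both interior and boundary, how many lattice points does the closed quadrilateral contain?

443

Using the shoelace formula, 2A = |(21·8 − 17·(-14)) + (17·(-11) − (-12)·8) + ((-12)·(-18) − 10·(-11)) + (10·(-14) − 21·(-18))| = 879, so the area is 879/2.
Along each edge there are gcd(|Δx|,|Δy|)+1 lattice points, so counting each shared vertex once the boundary has gcd(4,22) + gcd(29,19) + gcd(22,7) + gcd(11,4) = 2+1+1+1 = 5.
Pick's theorem gives I = A − B/2 + 1 = 879/2 − 5/2 + 1 = 438, so the closed region contains I + B = 438 + 5 = 443 lattice points.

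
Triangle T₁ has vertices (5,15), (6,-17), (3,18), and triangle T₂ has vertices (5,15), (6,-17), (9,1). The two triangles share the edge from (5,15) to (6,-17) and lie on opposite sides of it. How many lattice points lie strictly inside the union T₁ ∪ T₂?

The union is the simple quadrilateral with vertices (5,15), (3,18), (6,-17), (9,1) in order.
The shoelace formula gives twice the area as |[5·18 − 3·15] + [3·(-17) − 6·18] + [6·1 − 9·(-17)] + [9·15 − 5·1]| = 175, so the area is 175/2.
Summing gcd(|Δx|,|Δy|) over the edges gives the boundary count: gcd(2,3) + gcd(3,35) + gcd(3,18) + gcd(4,14) = 1+1+3+2 = 7.
By Pick's theorem I = A − B/2 + 1 = 175/2 − 7/2 + 1 = 85.

85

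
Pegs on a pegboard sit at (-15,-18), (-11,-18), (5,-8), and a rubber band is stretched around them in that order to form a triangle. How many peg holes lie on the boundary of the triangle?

The number of boundary lattice points is Σ gcd(|Δx|,|Δy|) = gcd(4,0) + gcd(16,10) + gcd(20,10) = 4+2+10 = 16.

16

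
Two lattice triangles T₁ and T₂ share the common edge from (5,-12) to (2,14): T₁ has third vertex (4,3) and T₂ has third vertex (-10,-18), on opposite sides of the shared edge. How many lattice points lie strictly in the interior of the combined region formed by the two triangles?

The union is the simple quadrilateral with vertices (5,-12), (4,3), (2,14), (-10,-18) in order.
The shoelace formula gives twice the area as |[5·3 − 4·(-12)] + [4·14 − 2·3] + [2·(-18) − (-10)·14] + [(-10)·(-12) − 5·(-18)]| = 427, so the area is 427/2.
The number of boundary lattice points is Σ gcd(|Δx|,|Δy|) = gcd(1,15) + gcd(2,11) + gcd(12,32) + gcd(15,6) = 1+1+4+3 = 9.
By Pick's theorem I = A − B/2 + 1 = 427/2 − 9/2 + 1 = 210.

210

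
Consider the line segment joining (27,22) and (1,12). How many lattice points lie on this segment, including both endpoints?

3

The number of lattice points on a segment between lattice points is gcd(|Δx|,|Δy|) + 1 = gcd(26,10) + 1 = 2 + 1 = 3.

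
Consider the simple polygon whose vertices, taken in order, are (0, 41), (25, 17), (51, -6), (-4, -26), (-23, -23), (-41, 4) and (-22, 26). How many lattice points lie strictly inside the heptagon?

Using the shoelace formula, 2A = |(0·17 − 25·41) + (25·(-6) − 51·17) + (51·(-26) − (-4)·(-6)) + ((-4)·(-23) − (-23)·(-26)) + ((-23)·4 − (-41)·(-23)) + ((-41)·26 − (-22)·4) + ((-22)·41 − 0·26)| = 6813, so the area is 6813/2.
Summing gcd(|Δx|,|Δy|) over the edges gives the boundary count: gcd(25,24) + gcd(26,23) + gcd(55,20) + gcd(19,3) + gcd(18,27) + gcd(19,22) + gcd(22,15) = 1+1+5+1+9+1+1 = 19.
Pick's theorem gives I = A − B/2 + 1 = 6813/2 − 19/2 + 1 = 3398.

3398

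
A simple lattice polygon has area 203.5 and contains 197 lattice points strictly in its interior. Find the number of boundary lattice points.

Pick's theorem gives A = I + B/2 − 1, so B = 2(A − I + 1) = 2(203.5 − 197 + 1) = 15.

15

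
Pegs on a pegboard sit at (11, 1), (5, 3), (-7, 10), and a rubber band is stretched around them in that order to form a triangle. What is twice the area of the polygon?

18

Using the shoelace formula, 2A = |(11·3 − 5·1) + (5·10 − (-7)·3) + ((-7)·1 − 11·10)| = 18, so the area is 9.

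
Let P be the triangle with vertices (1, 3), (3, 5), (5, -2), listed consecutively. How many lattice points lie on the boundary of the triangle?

Along each edge there are gcd(|Δx|,|Δy|)+1 lattice points, so counting each shared vertex once the boundary has gcd(2,2) + gcd(2,7) + gcd(4,5) = 2+1+1 = 4.

4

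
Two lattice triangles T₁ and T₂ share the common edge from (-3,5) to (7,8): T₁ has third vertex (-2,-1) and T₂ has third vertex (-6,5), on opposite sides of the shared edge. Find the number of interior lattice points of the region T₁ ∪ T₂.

30

The union is the simple quadrilateral with vertices (-3,5), (-2,-1), (7,8), (-6,5) in order.
The shoelace formula gives twice the area as |((-3)·(-1) − (-2)·5) + ((-2)·8 − 7·(-1)) + (7·5 − (-6)·8) + ((-6)·5 − (-3)·5)| = 72, so the area is 36.
Along each edge there are gcd(|Δx|,|Δy|)+1 lattice points, so counting each shared vertex once the boundary has gcd(1,6) + gcd(9,9) + gcd(13,3) + gcd(3,0) = 1+9+1+3 = 14.
By Pick's theorem I = A − B/2 + 1 = 36 − 14/2 + 1 = 30.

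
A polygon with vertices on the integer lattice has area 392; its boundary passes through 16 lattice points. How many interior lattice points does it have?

From Pick's theorem, I = A − B/2 + 1 = 392 − 16/2 + 1 = 385.

385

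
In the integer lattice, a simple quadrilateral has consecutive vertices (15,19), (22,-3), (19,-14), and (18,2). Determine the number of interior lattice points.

55

The shoelace formula gives twice the area as |[15·(-3) − 22·19] + [22·(-14) − 19·(-3)] + [19·2 − 18·(-14)] + [18·19 − 15·2]| = 112, so the area is 56.
The number of boundary lattice points is Σ gcd(|Δx|,|Δy|) = gcd(7,22) + gcd(3,11) + gcd(1,16) + gcd(3,17) = 1+1+1+1 = 4.
Pick's theorem gives I = A − B/2 + 1 = 56 − 4/2 + 1 = 55.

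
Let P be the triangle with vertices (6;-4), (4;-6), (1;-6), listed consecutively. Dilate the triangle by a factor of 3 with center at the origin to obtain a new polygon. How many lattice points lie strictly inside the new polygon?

By the shoelace formula, twice the signed area is |[6·(-6) − 4·(-4)] + [4·(-6) − 1·(-6)] + [1·(-4) − 6·(-6)]| = 6, so the area is 3.
The number of boundary lattice points is Σ gcd(|Δx|,|Δy|) = gcd(2,2) + gcd(3,0) + gcd(5,2) = 2+3+1 = 6.
Scaling by 3 multiplies the area by 3² = 9 (so the new area is 27) and multiplies the boundary lattice-point count by 3, giving 18.
By Pick's theorem, the interior count of the dilated polygon is 27 − 18/2 + 1 = 19.

19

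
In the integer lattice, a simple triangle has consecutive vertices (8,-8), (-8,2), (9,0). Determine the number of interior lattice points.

68

The shoelace formula gives twice the area as |(8·2 − (-8)·(-8)) + ((-8)·0 − 9·2) + (9·(-8) − 8·0)| = 138, so the area is 69.
The number of boundary lattice points is Σ gcd(|Δx|,|Δy|) = gcd(16,10) + gcd(17,2) + gcd(1,8) = 2+1+1 = 4.
By Pick's theorem A = I + B/2 − 1, so I = 69 − 4/2 + 1 = 68.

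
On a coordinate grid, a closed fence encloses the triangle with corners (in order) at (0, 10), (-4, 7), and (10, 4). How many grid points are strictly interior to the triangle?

The shoelace formula gives twice the area as |(0·7 − (-4)·10) + ((-4)·4 − 10·7) + (10·10 − 0·4)| = 54, so the area is 27.
Summing gcd(|Δx|,|Δy|) over the edges gives the boundary count: gcd(4,3) + gcd(14,3) + gcd(10,6) = 1+1+2 = 4.
Pick's theorem gives I = A − B/2 + 1 = 27 − 4/2 + 1 = 26.

26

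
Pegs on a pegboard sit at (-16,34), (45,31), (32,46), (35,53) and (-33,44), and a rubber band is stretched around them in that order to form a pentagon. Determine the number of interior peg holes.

1003

The shoelace formula gives twice the area as |[(-16)·31 − 45·34] + [45·46 − 32·31] + [32·53 − 35·46] + [35·44 − (-33)·53] + [(-33)·34 − (-16)·44]| = 2009, so the area is 1004.5.
Along each edge there are gcd(|Δx|,|Δy|)+1 lattice points, so counting each shared vertex once the boundary has gcd(61,3) + gcd(13,15) + gcd(3,7) + gcd(68,9) + gcd(17,10) = 1+1+1+1+1 = 5.
By Pick's theorem A = I + B/2 − 1, so I = 1004.5 − 5/2 + 1 = 1003.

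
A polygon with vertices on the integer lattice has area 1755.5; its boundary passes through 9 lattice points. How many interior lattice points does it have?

From Pick's theorem, I = A − B/2 + 1 = 1755.5 − 9/2 + 1 = 1752.

1752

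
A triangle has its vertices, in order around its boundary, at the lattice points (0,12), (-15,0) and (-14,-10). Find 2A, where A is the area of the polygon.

By the shoelace formula, twice the signed area is |[0·0 − (-15)·12] + [(-15)·(-10) − (-14)·0] + [(-14)·12 − 0·(-10)]| = 162, so the area is 81.

162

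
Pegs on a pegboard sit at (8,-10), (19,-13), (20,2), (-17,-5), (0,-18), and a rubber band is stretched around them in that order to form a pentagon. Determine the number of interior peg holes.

379

The shoelace formula gives twice the area as |[8·(-13) − 19·(-10)] + [19·2 − 20·(-13)] + [20·(-5) − (-17)·2] + [(-17)·(-18) − 0·(-5)] + [0·(-10) − 8·(-18)]| = 768, so the area is 384.
The number of boundary lattice points is Σ gcd(|Δx|,|Δy|) = gcd(11,3) + gcd(1,15) + gcd(37,7) + gcd(17,13) + gcd(8,8) = 1+1+1+1+8 = 12.
Pick's theorem gives I = A − B/2 + 1 = 384 − 12/2 + 1 = 379.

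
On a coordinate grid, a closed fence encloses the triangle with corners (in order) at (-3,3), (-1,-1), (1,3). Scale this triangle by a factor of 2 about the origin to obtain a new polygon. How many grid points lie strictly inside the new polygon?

The shoelace formula gives twice the area as |((-3)·(-1) − (-1)·3) + ((-1)·3 − 1·(-1)) + (1·3 − (-3)·3)| = 16, so the area is 8.
Along each edge there are gcd(|Δx|,|Δy|)+1 lattice points, so counting each shared vertex once the boundary has gcd(2,4) + gcd(2,4) + gcd(4,0) = 2+2+4 = 8.
Scaling by 2 multiplies the area by 2² = 4 (so the new area is 32) and multiplies the boundary lattice-point count by 2, giving 16.
By Pick's theorem, the interior count of the dilated polygon is 32 − 16/2 + 1 = 25.

25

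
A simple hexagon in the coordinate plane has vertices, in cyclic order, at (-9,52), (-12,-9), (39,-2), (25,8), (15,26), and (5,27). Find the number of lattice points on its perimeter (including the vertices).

8

Along each edge there are gcd(|Δx|,|Δy|)+1 lattice points, so counting each shared vertex once the boundary has gcd(3,61) + gcd(51,7) + gcd(14,10) + gcd(10,18) + gcd(10,1) + gcd(14,25) = 1+1+2+2+1+1 = 8.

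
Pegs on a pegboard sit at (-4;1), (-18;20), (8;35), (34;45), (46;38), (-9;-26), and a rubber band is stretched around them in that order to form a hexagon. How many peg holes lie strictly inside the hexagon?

Using the shoelace formula, 2A = |[(-4)·20 − (-18)·1] + [(-18)·35 − 8·20] + [8·45 − 34·35] + [34·38 − 46·45] + [46·(-26) − (-9)·38] + [(-9)·1 − (-4)·(-26)]| = 3427, so the area is 1713.5.
Summing gcd(|Δx|,|Δy|) over the edges gives the boundary count: gcd(14,19) + gcd(26,15) + gcd(26,10) + gcd(12,7) + gcd(55,64) + gcd(5,27) = 1+1+2+1+1+1 = 7.
By Pick's theorem A = I + B/2 − 1, so I = 1713.5 − 7/2 + 1 = 1711.

1711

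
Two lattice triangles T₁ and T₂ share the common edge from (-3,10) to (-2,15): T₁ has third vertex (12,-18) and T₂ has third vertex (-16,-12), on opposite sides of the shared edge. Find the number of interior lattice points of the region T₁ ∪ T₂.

The union is the simple quadrilateral with vertices (-3,10), (12,-18), (-2,15), (-16,-12) in order.
Using the shoelace formula, 2A = |[(-3)·(-18) − 12·10] + [12·15 − (-2)·(-18)] + [(-2)·(-12) − (-16)·15] + [(-16)·10 − (-3)·(-12)]| = 146, so the area is 73.
Summing gcd(|Δx|,|Δy|) over the edges gives the boundary count: gcd(15,28) + gcd(14,33) + gcd(14,27) + gcd(13,22) = 1+1+1+1 = 4.
By Pick's theorem I = A − B/2 + 1 = 73 − 4/2 + 1 = 72.

72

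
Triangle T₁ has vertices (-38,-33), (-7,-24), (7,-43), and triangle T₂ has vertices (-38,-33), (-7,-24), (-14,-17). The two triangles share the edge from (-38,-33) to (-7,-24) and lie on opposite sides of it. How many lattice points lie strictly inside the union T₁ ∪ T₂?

488

The union is the simple quadrilateral with vertices (-38,-33), (7,-43), (-7,-24), (-14,-17) in order.
Using the shoelace formula, 2A = |[(-38)·(-43) − 7·(-33)] + [7·(-24) − (-7)·(-43)] + [(-7)·(-17) − (-14)·(-24)] + [(-14)·(-33) − (-38)·(-17)]| = 995, so the area is 497.5.
The number of boundary lattice points is Σ gcd(|Δx|,|Δy|) = gcd(45,10) + gcd(14,19) + gcd(7,7) + gcd(24,16) = 5+1+7+8 = 21.
By Pick's theorem I = A − B/2 + 1 = 497.5 − 21/2 + 1 = 488.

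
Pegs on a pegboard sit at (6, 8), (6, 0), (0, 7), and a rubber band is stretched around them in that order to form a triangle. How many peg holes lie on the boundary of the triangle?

Summing gcd(|Δx|,|Δy|) over the edges gives the boundary count: gcd(0,8) + gcd(6,7) + gcd(6,1) = 8+1+1 = 10.

10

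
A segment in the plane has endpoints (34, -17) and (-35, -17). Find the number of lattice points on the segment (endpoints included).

The number of lattice points on a segment between lattice points is gcd(|Δx|,|Δy|) + 1 = gcd(69,0) + 1 = 69 + 1 = 70.

70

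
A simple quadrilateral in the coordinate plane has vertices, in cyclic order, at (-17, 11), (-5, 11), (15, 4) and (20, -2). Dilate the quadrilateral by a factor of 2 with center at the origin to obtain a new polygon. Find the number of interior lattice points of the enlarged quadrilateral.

By the shoelace formula, twice the signed area is |[(-17)·11 − (-5)·11] + [(-5)·4 − 15·11] + [15·(-2) − 20·4] + [20·11 − (-17)·(-2)]| = 241, so the area is 120.5.
Summing gcd(|Δx|,|Δy|) over the edges gives the boundary count: gcd(12,0) + gcd(20,7) + gcd(5,6) + gcd(37,13) = 12+1+1+1 = 15.
Scaling by 2 multiplies the area by 2² = 4 (so the new area is 482) and multiplies the boundary lattice-point count by 2, giving 30.
By Pick's theorem, the interior count of the dilated polygon is 482 − 30/2 + 1 = 468.

468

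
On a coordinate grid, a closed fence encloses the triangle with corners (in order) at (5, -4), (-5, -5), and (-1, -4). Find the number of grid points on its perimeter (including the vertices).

8

Along each edge there are gcd(|Δx|,|Δy|)+1 lattice points, so counting each shared vertex once the boundary has gcd(10,1) + gcd(4,1) + gcd(6,0) = 1+1+6 = 8.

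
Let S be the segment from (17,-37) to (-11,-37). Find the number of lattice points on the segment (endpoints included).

29

The number of lattice points on a segment between lattice points is gcd(|Δx|,|Δy|) + 1 = gcd(28,0) + 1 = 28 + 1 = 29.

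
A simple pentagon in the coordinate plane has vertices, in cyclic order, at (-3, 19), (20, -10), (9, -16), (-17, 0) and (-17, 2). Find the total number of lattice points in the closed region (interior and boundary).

The shoelace formula gives twice the area as |((-3)·(-10) − 20·19) + (20·(-16) − 9·(-10)) + (9·0 − (-17)·(-16)) + ((-17)·2 − (-17)·0) + ((-17)·19 − (-3)·2)| = 1203, so the area is 1203/2.
Summing gcd(|Δx|,|Δy|) over the edges gives the boundary count: gcd(23,29) + gcd(11,6) + gcd(26,16) + gcd(0,2) + gcd(14,17) = 1+1+2+2+1 = 7.
Pick's theorem gives I = A − B/2 + 1 = 1203/2 − 7/2 + 1 = 599, so the closed region contains I + B = 599 + 7 = 606 lattice points.

606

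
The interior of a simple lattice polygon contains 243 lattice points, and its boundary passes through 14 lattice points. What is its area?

Pick's theorem states A = I + B/2 − 1, so A = 243 + 14/2 − 1 = 249.

249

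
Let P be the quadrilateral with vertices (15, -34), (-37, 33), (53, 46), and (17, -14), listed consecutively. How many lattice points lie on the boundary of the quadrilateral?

16

The number of boundary lattice points is Σ gcd(|Δx|,|Δy|) = gcd(52,67) + gcd(90,13) + gcd(36,60) + gcd(2,20) = 1+1+12+2 = 16.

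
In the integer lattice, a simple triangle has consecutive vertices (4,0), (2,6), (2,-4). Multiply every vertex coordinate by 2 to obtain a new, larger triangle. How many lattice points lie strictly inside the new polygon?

By the shoelace formula, twice the signed area is |[4·6 − 2·0] + [2·(-4) − 2·6] + [2·0 − 4·(-4)]| = 20, so the area is 10.
Along each edge there are gcd(|Δx|,|Δy|)+1 lattice points, so counting each shared vertex once the boundary has gcd(2,6) + gcd(0,10) + gcd(2,4) = 2+10+2 = 14.
Scaling by 2 multiplies the area by 2² = 4 (so the new area is 40) and multiplies the boundary lattice-point count by 2, giving 28.
By Pick's theorem, the interior count of the dilated polygon is 40 − 28/2 + 1 = 27.

27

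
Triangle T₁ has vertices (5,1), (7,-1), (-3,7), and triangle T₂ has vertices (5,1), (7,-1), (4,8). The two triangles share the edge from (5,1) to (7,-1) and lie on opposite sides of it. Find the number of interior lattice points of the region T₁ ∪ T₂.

The union is the simple quadrilateral with vertices (5,1), (-3,7), (7,-1), (4,8) in order.
Using the shoelace formula, 2A = |(5·7 − (-3)·1) + ((-3)·(-1) − 7·7) + (7·8 − 4·(-1)) + (4·1 − 5·8)| = 16, so the area is 8.
The number of boundary lattice points is Σ gcd(|Δx|,|Δy|) = gcd(8,6) + gcd(10,8) + gcd(3,9) + gcd(1,7) = 2+2+3+1 = 8.
By Pick's theorem I = A − B/2 + 1 = 8 − 8/2 + 1 = 5.

5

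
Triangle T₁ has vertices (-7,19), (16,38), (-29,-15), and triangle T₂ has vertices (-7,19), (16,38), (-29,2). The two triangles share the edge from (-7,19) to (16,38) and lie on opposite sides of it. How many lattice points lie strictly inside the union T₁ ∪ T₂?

The union is the simple quadrilateral with vertices (-7,19), (-29,-15), (16,38), (-29,2) in order.
By the shoelace formula, twice the signed area is |[(-7)·(-15) − (-29)·19] + [(-29)·38 − 16·(-15)] + [16·2 − (-29)·38] + [(-29)·19 − (-7)·2]| = 391, so the area is 195.5.
Along each edge there are gcd(|Δx|,|Δy|)+1 lattice points, so counting each shared vertex once the boundary has gcd(22,34) + gcd(45,53) + gcd(45,36) + gcd(22,17) = 2+1+9+1 = 13.
By Pick's theorem I = A − B/2 + 1 = 195.5 − 13/2 + 1 = 190.

190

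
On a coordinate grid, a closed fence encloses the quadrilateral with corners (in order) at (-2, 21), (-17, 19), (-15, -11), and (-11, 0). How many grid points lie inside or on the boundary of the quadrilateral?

224

Using the shoelace formula, 2A = |[(-2)·19 − (-17)·21] + [(-17)·(-11) − (-15)·19] + [(-15)·0 − (-11)·(-11)] + [(-11)·21 − (-2)·0]| = 439, so the area is 439/2.
The number of boundary lattice points is Σ gcd(|Δx|,|Δy|) = gcd(15,2) + gcd(2,30) + gcd(4,11) + gcd(9,21) = 1+2+1+3 = 7.
Pick's theorem gives I = A − B/2 + 1 = 439/2 − 7/2 + 1 = 217, so the closed region contains I + B = 217 + 7 = 224 lattice points.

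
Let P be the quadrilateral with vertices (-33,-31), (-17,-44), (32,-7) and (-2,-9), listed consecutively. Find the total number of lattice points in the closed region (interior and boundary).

961

Using the shoelace formula, 2A = |[(-33)·(-44) − (-17)·(-31)] + [(-17)·(-7) − 32·(-44)] + [32·(-9) − (-2)·(-7)] + [(-2)·(-31) − (-33)·(-9)]| = 1915, so the area is 957.5.
The number of boundary lattice points is Σ gcd(|Δx|,|Δy|) = gcd(16,13) + gcd(49,37) + gcd(34,2) + gcd(31,22) = 1+1+2+1 = 5.
Pick's theorem gives I = A − B/2 + 1 = 957.5 − 5/2 + 1 = 956, so the closed region contains I + B = 956 + 5 = 961 lattice points.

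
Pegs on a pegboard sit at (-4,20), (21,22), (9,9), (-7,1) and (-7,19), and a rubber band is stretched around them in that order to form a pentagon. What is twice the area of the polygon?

By the shoelace formula, twice the signed area is |((-4)·22 − 21·20) + (21·9 − 9·22) + (9·1 − (-7)·9) + ((-7)·19 − (-7)·1) + ((-7)·20 − (-4)·19)| = 635, so the area is 317.5.

635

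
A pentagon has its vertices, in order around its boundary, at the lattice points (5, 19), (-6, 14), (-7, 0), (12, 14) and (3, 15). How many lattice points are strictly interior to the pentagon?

The shoelace formula gives twice the area as |[5·14 − (-6)·19] + [(-6)·0 − (-7)·14] + [(-7)·14 − 12·0] + [12·15 − 3·14] + [3·19 − 5·15]| = 304, so the area is 152.
Along each edge there are gcd(|Δx|,|Δy|)+1 lattice points, so counting each shared vertex once the boundary has gcd(11,5) + gcd(1,14) + gcd(19,14) + gcd(9,1) + gcd(2,4) = 1+1+1+1+2 = 6.
Pick's theorem gives I = A − B/2 + 1 = 152 − 6/2 + 1 = 150.

150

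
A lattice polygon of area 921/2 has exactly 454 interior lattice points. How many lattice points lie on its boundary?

15

Pick's theorem gives A = I + B/2 − 1, so B = 2(A − I + 1) = 2(921/2 − 454 + 1) = 15.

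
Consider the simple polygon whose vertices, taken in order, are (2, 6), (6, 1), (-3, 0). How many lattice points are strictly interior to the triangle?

24

The shoelace formula gives twice the area as |[2·1 − 6·6] + [6·0 − (-3)·1] + [(-3)·6 − 2·0]| = 49, so the area is 49/2.
Summing gcd(|Δx|,|Δy|) over the edges gives the boundary count: gcd(4,5) + gcd(9,1) + gcd(5,6) = 1+1+1 = 3.
Pick's theorem gives I = A − B/2 + 1 = 49/2 − 3/2 + 1 = 24.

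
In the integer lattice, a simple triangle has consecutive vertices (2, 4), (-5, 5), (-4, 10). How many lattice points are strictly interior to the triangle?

The shoelace formula gives twice the area as |[2·5 − (-5)·4] + [(-5)·10 − (-4)·5] + [(-4)·4 − 2·10]| = 36, so the area is 18.
The number of boundary lattice points is Σ gcd(|Δx|,|Δy|) = gcd(7,1) + gcd(1,5) + gcd(6,6) = 1+1+6 = 8.
By Pick's theorem A = I + B/2 − 1, so I = 18 − 8/2 + 1 = 15.

15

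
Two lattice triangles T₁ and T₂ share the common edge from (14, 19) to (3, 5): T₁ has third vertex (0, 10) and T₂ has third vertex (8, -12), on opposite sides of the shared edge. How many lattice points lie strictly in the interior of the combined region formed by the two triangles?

176

The union is the simple quadrilateral with vertices (14, 19), (0, 10), (3, 5), (8, -12) in order.
By the shoelace formula, twice the signed area is |[14·10 − 0·19] + [0·5 − 3·10] + [3·(-12) − 8·5] + [8·19 − 14·(-12)]| = 354, so the area is 177.
The number of boundary lattice points is Σ gcd(|Δx|,|Δy|) = gcd(14,9) + gcd(3,5) + gcd(5,17) + gcd(6,31) = 1+1+1+1 = 4.
By Pick's theorem I = A − B/2 + 1 = 177 − 4/2 + 1 = 176.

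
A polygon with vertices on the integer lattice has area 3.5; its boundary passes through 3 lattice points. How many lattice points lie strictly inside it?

3

From Pick's theorem, I = A − B/2 + 1 = 3.5 − 3/2 + 1 = 3.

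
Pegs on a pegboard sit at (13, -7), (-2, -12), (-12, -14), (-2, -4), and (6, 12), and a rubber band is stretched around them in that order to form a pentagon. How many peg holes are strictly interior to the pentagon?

By the shoelace formula, twice the signed area is |(13·(-12) − (-2)·(-7)) + ((-2)·(-14) − (-12)·(-12)) + ((-12)·(-4) − (-2)·(-14)) + ((-2)·12 − 6·(-4)) + (6·(-7) − 13·12)| = 464, so the area is 232.
Along each edge there are gcd(|Δx|,|Δy|)+1 lattice points, so counting each shared vertex once the boundary has gcd(15,5) + gcd(10,2) + gcd(10,10) + gcd(8,16) + gcd(7,19) = 5+2+10+8+1 = 26.
By Pick's theorem A = I + B/2 − 1, so I = 232 − 26/2 + 1 = 220.

220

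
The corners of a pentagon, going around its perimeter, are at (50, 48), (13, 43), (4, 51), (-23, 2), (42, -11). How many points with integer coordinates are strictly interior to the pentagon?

By the shoelace formula, twice the signed area is |(50·43 − 13·48) + (13·51 − 4·43) + (4·2 − (-23)·51) + ((-23)·(-11) − 42·2) + (42·48 − 50·(-11))| = 5933, so the area is 5933/2.
The number of boundary lattice points is Σ gcd(|Δx|,|Δy|) = gcd(37,5) + gcd(9,8) + gcd(27,49) + gcd(65,13) + gcd(8,59) = 1+1+1+13+1 = 17.
Pick's theorem gives I = A − B/2 + 1 = 5933/2 − 17/2 + 1 = 2959.

2959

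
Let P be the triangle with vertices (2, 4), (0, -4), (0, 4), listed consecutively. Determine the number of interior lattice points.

By the shoelace formula, twice the signed area is |(2·(-4) − 0·4) + (0·4 − 0·(-4)) + (0·4 − 2·4)| = 16, so the area is 8.
Summing gcd(|Δx|,|Δy|) over the edges gives the boundary count: gcd(2,8) + gcd(0,8) + gcd(2,0) = 2+8+2 = 12.
Pick's theorem gives I = A − B/2 + 1 = 8 − 12/2 + 1 = 3.

3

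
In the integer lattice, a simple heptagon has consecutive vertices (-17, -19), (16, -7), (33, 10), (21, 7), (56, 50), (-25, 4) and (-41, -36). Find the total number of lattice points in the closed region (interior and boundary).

2117

Using the shoelace formula, 2A = |((-17)·(-7) − 16·(-19)) + (16·10 − 33·(-7)) + (33·7 − 21·10) + (21·50 − 56·7) + (56·4 − (-25)·50) + ((-25)·(-36) − (-41)·4) + ((-41)·(-19) − (-17)·(-36))| = 4198, so the area is 2099.
Summing gcd(|Δx|,|Δy|) over the edges gives the boundary count: gcd(33,12) + gcd(17,17) + gcd(12,3) + gcd(35,43) + gcd(81,46) + gcd(16,40) + gcd(24,17) = 3+17+3+1+1+8+1 = 34.
Pick's theorem gives I = A − B/2 + 1 = 2099 − 34/2 + 1 = 2083, so the closed region contains I + B = 2083 + 34 = 2117 lattice points.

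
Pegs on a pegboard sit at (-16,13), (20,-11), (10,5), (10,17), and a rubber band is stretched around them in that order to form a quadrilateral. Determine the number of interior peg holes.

The shoelace formula gives twice the area as |((-16)·(-11) − 20·13) + (20·5 − 10·(-11)) + (10·17 − 10·5) + (10·13 − (-16)·17)| = 648, so the area is 324.
The number of boundary lattice points is Σ gcd(|Δx|,|Δy|) = gcd(36,24) + gcd(10,16) + gcd(0,12) + gcd(26,4) = 12+2+12+2 = 28.
Pick's theorem gives I = A − B/2 + 1 = 324 − 28/2 + 1 = 311.

311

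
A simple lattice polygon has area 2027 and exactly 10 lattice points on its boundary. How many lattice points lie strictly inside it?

2023

From Pick's theorem, I = A − B/2 + 1 = 2027 − 10/2 + 1 = 2023.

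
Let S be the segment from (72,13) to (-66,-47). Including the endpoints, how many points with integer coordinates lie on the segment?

7

The number of lattice points on a segment between lattice points is gcd(|Δx|,|Δy|) + 1 = gcd(138,60) + 1 = 6 + 1 = 7.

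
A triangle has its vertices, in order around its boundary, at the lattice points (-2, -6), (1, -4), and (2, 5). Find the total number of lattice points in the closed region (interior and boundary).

Using the shoelace formula, 2A = |[(-2)·(-4) − 1·(-6)] + [1·5 − 2·(-4)] + [2·(-6) − (-2)·5]| = 25, so the area is 25/2.
Along each edge there are gcd(|Δx|,|Δy|)+1 lattice points, so counting each shared vertex once the boundary has gcd(3,2) + gcd(1,9) + gcd(4,11) = 1+1+1 = 3.
Pick's theorem gives I = A − B/2 + 1 = 25/2 − 3/2 + 1 = 12, so the closed region contains I + B = 12 + 3 = 15 lattice points.

15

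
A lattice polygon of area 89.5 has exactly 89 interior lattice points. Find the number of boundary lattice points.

3

Pick's theorem gives A = I + B/2 − 1, so B = 2(A − I + 1) = 2(89.5 − 89 + 1) = 3.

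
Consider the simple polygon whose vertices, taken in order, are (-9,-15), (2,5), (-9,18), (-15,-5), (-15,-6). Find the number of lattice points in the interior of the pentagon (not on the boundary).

By the shoelace formula, twice the signed area is |[(-9)·5 − 2·(-15)] + [2·18 − (-9)·5] + [(-9)·(-5) − (-15)·18] + [(-15)·(-6) − (-15)·(-5)] + [(-15)·(-15) − (-9)·(-6)]| = 567, so the area is 283.5.
Summing gcd(|Δx|,|Δy|) over the edges gives the boundary count: gcd(11,20) + gcd(11,13) + gcd(6,23) + gcd(0,1) + gcd(6,9) = 1+1+1+1+3 = 7.
By Pick's theorem A = I + B/2 − 1, so I = 283.5 − 7/2 + 1 = 281.

281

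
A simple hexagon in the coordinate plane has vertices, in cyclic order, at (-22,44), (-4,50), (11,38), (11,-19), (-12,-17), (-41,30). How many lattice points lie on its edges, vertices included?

Summing gcd(|Δx|,|Δy|) over the edges gives the boundary count: gcd(18,6) + gcd(15,12) + gcd(0,57) + gcd(23,2) + gcd(29,47) + gcd(19,14) = 6+3+57+1+1+1 = 69.

69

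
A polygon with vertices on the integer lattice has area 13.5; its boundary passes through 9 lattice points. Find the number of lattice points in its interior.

Pick's theorem A = I + B/2 − 1 rearranges to I = A − B/2 + 1 = 13.5 − 9/2 + 1 = 10.

10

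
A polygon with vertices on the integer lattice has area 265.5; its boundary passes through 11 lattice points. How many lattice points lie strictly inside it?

From Pick's theorem, I = A − B/2 + 1 = 265.5 − 11/2 + 1 = 261.

261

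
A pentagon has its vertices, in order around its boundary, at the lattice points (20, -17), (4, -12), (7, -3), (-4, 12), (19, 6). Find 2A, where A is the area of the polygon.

723

By the shoelace formula, twice the signed area is |(20·(-12) − 4·(-17)) + (4·(-3) − 7·(-12)) + (7·12 − (-4)·(-3)) + ((-4)·6 − 19·12) + (19·(-17) − 20·6)| = 723, so the area is 361.5.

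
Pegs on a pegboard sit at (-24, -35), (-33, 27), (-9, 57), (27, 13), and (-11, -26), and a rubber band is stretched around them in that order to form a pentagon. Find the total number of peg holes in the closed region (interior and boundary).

By the shoelace formula, twice the signed area is |((-24)·27 − (-33)·(-35)) + ((-33)·57 − (-9)·27) + ((-9)·13 − 27·57) + (27·(-26) − (-11)·13) + ((-11)·(-35) − (-24)·(-26))| = 5895, so the area is 5895/2.
Summing gcd(|Δx|,|Δy|) over the edges gives the boundary count: gcd(9,62) + gcd(24,30) + gcd(36,44) + gcd(38,39) + gcd(13,9) = 1+6+4+1+1 = 13.
Pick's theorem gives I = A − B/2 + 1 = 5895/2 − 13/2 + 1 = 2942, so the closed region contains I + B = 2942 + 13 = 2955 lattice points.

2955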